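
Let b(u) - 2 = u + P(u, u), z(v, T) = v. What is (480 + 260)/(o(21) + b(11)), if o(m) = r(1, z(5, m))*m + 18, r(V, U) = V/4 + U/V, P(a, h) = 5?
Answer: 592/117 ≈ 5.0598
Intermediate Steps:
r(V, U) = V/4 + U/V (r(V, U) = V*(¼) + U/V = V/4 + U/V)
b(u) = 7 + u (b(u) = 2 + (u + 5) = 2 + (5 + u) = 7 + u)
o(m) = 18 + 21*m/4 (o(m) = ((¼)*1 + 5/1)*m + 18 = (¼ + 5*1)*m + 18 = (¼ + 5)*m + 18 = 21*m/4 + 18 = 18 + 21*m/4)
(480 + 260)/(o(21) + b(11)) = (480 + 260)/((18 + (21/4)*21) + (7 + 11)) = 740/((18 + 441/4) + 18) = 740/(513/4 + 18) = 740/(585/4) = 740*(4/585) = 592/117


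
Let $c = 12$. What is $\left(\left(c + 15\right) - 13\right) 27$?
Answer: $378$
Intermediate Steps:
$\left(\left(c + 15\right) - 13\right) 27 = \left(\left(12 + 15\right) - 13\right) 27 = \left(27 - 13\right) 27 = 14 \cdot 27 = 378$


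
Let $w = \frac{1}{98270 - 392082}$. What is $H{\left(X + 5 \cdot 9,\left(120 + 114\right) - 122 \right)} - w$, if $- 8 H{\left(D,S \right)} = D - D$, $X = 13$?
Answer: $\frac{1}{293812} \approx 3.4035 \cdot 10^{-6}$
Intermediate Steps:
$H{\left(D,S \right)} = 0$ ($H{\left(D,S \right)} = - \frac{D - D}{8} = \left(- \frac{1}{8}\right) 0 = 0$)
$w = - \frac{1}{293812}$ ($w = \frac{1}{-293812} = - \frac{1}{293812} \approx -3.4035 \cdot 10^{-6}$)
$H{\left(X + 5 \cdot 9,\left(120 + 114\right) - 122 \right)} - w = 0 - - \frac{1}{293812} = 0 + \frac{1}{293812} = \frac{1}{293812}$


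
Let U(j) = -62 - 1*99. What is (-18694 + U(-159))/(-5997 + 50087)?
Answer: -3771/8818 ≈ -0.42765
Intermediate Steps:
U(j) = -161 (U(j) = -62 - 99 = -161)
(-18694 + U(-159))/(-5997 + 50087) = (-18694 - 161)/(-5997 + 50087) = -18855/44090 = -18855*1/44090 = -3771/8818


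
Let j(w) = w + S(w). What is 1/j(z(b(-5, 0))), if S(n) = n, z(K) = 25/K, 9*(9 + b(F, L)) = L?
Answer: -9/50 ≈ -0.18000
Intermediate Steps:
b(F, L) = -9 + L/9
j(w) = 2*w (j(w) = w + w = 2*w)
1/j(z(b(-5, 0))) = 1/(2*(25/(-9 + (1/9)*0))) = 1/(2*(25/(-9 + 0))) = 1/(2*(25/(-9))) = 1/(2*(25*(-1/9))) = 1/(2*(-25/9)) = 1/(-50/9) = -9/50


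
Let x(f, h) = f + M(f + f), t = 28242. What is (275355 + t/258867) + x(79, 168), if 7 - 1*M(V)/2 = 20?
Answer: 7921563442/28763 ≈ 2.7541e+5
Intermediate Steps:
M(V) = -26 (M(V) = 14 - 2*20 = 14 - 40 = -26)
x(f, h) = -26 + f (x(f, h) = f - 26 = -26 + f)
(275355 + t/258867) + x(79, 168) = (275355 + 28242/258867) + (-26 + 79) = (275355 + 28242*(1/258867)) + 53 = (275355 + 3138/28763) + 53 = 7920039003/28763 + 53 = 7921563442/28763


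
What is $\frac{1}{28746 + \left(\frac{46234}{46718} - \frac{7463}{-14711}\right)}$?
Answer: $\frac{7311367}{210183500514} \approx 3.4786 \cdot 10^{-5}$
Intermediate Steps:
$\frac{1}{28746 + \left(\frac{46234}{46718} - \frac{7463}{-14711}\right)} = \frac{1}{28746 + \left(46234 \cdot \frac{1}{46718} - - \frac{7463}{14711}\right)} = \frac{1}{28746 + \left(\frac{23117}{23359} + \frac{7463}{14711}\right)} = \frac{1}{28746 + \frac{10944732}{7311367}} = \frac{1}{\frac{210183500514}{7311367}} = \frac{7311367}{210183500514}$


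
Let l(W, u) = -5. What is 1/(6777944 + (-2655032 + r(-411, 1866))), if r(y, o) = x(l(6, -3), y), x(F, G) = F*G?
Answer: 1/4124967 ≈ 2.4243e-7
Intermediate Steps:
r(y, o) = -5*y
1/(6777944 + (-2655032 + r(-411, 1866))) = 1/(6777944 + (-2655032 - 5*(-411))) = 1/(6777944 + (-2655032 + 2055)) = 1/(6777944 - 2652977) = 1/4124967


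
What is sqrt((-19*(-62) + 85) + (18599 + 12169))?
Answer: 3*sqrt(3559) ≈ 178.97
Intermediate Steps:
sqrt((-19*(-62) + 85) + (18599 + 12169)) = sqrt((1178 + 85) + 30768) = sqrt(1263 + 30768) = sqrt(32031) = 3*sqrt(3559)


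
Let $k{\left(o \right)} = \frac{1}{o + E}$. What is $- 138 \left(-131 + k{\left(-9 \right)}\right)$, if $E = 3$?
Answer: $18101$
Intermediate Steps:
$k{\left(o \right)} = \frac{1}{3 + o}$ ($k{\left(o \right)} = \frac{1}{o + 3} = \frac{1}{3 + o}$)
$- 138 \left(-131 + k{\left(-9 \right)}\right) = - 138 \left(-131 + \frac{1}{3 - 9}\right) = - 138 \left(-131 + \frac{1}{-6}\right) = - 138 \left(-131 - \frac{1}{6}\right) = \left(-138\right) \left(- \frac{787}{6}\right) = 18101$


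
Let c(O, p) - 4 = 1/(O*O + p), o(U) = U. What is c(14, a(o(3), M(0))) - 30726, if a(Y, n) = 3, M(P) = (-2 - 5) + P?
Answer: -6113677/199 ≈ -30722.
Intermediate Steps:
M(P) = -7 + P
c(O, p) = 4 + 1/(p + O**2) (c(O, p) = 4 + 1/(O*O + p) = 4 + 1/(O**2 + p) = 4 + 1/(p + O**2))
c(14, a(o(3), M(0))) - 30726 = (1 + 4*3 + 4*14**2)/(3 + 14**2) - 30726 = (1 + 12 + 4*196)/(3 + 196) - 30726 = (1 + 12 + 784)/199 - 30726 = (1/199)*797 - 30726 = 797/199 - 30726 = -6113677/199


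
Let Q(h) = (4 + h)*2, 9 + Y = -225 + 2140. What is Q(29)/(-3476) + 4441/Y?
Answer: 173990/75287 ≈ 2.3110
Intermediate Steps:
Y = 1906 (Y = -9 + (-225 + 2140) = -9 + 1915 = 1906)
Q(h) = 8 + 2*h
Q(29)/(-3476) + 4441/Y = (8 + 2*29)/(-3476) + 4441/1906 = (8 + 58)*(-1/3476) + 4441*(1/1906) = 66*(-1/3476) + 4441/1906 = -3/158 + 4441/1906 = 173990/75287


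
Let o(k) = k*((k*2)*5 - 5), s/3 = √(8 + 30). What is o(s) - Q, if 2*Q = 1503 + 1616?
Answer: 3721/2 - 15*√38 ≈ 1768.0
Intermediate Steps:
Q = 3119/2 (Q = (1503 + 1616)/2 = (½)*3119 = 3119/2 ≈ 1559.5)
s = 3*√38 (s = 3*√(8 + 30) = 3*√38 ≈ 18.493)
o(k) = k*(-5 + 10*k) (o(k) = k*((2*k)*5 - 5) = k*(10*k - 5) = k*(-5 + 10*k))
o(s) - Q = 5*(3*√38)*(-1 + 2*(3*√38)) - 1*3119/2 = 5*(3*√38)*(-1 + 6*√38) - 3119/2 = 15*√38*(-1 + 6*√38) - 3119/2 = -3119/2 + 15*√38*(-1 + 6*√38)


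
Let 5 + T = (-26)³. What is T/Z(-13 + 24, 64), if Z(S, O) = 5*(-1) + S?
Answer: -17581/6 ≈ -2930.2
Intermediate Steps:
Z(S, O) = -5 + S
T = -17581 (T = -5 + (-26)³ = -5 - 17576 = -17581)
T/Z(-13 + 24, 64) = -17581/(-5 + (-13 + 24)) = -17581/(-5 + 11) = -17581/6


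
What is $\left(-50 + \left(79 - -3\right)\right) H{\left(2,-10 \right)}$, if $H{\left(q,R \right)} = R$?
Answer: $-320$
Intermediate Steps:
$\left(-50 + \left(79 - -3\right)\right) H{\left(2,-10 \right)} = \left(-50 + \left(79 - -3\right)\right) \left(-10\right) = \left(-50 + \left(79 + 3\right)\right) \left(-10\right) = \left(-50 + 82\right) \left(-10\right) = 32 \left(-10\right) = -320$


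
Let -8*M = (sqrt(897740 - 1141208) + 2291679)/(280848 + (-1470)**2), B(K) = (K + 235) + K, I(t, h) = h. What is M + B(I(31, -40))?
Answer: 1008491947/6511328 - I*sqrt(6763)/3255664 ≈ 154.88 - 2.526e-5*I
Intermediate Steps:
B(K) = 235 + 2*K (B(K) = (235 + K) + K = 235 + 2*K)
M = -763893/6511328 - I*sqrt(6763)/3255664 (M = -(sqrt(897740 - 1141208) + 2291679)/(8*(280848 + (-1470)**2)) = -(sqrt(-243468) + 2291679)/(8*(280848 + 2160900)) = -(6*I*sqrt(6763) + 2291679)/(8*2441748) = -(2291679 + 6*I*sqrt(6763))/(8*2441748) = -(763893/813916 + I*sqrt(6763)/406958)/8 = -763893/6511328 - I*sqrt(6763)/3255664 ≈ -0.11732 - 2.526e-5*I)
M + B(I(31, -40)) = (-763893/6511328 - I*sqrt(6763)/3255664) + (235 + 2*(-40)) = (-763893/6511328 - I*sqrt(6763)/3255664) + (235 - 80) = (-763893/6511328 - I*sqrt(6763)/3255664) + 155 = 1008491947/6511328 - I*sqrt(6763)/3255664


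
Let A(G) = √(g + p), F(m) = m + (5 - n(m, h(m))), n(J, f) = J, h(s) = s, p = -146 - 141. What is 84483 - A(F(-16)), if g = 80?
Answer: 84483 - 3*I*√23 ≈ 84483.0 - 14.387*I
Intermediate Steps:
p = -287
F(m) = 5 (F(m) = m + (5 - m) = 5)
A(G) = 3*I*√23 (A(G) = √(80 - 287) = √(-207) = 3*I*√23)
84483 - A(F(-16)) = 84483 - 3*I*√23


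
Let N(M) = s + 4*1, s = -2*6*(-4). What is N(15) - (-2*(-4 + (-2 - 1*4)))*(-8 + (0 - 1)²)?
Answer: 192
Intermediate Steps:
s = 48 (s = -12*(-4) = 48)
N(M) = 52 (N(M) = 48 + 4*1 = 48 + 4 = 52)
N(15) - (-2*(-4 + (-2 - 1*4)))*(-8 + (0 - 1)²) = 52 - (-2*(-4 + (-2 - 1*4)))*(-8 + (0 - 1)²) = 52 - (-2*(-4 + (-2 - 4)))*(-8 + (-1)²) = 52 - (-2*(-4 - 6))*(-8 + 1) = 52 - (-2*(-10))*(-7) = 52 - 20*(-7) = 52 - 1*(-140) = 52 + 140 = 192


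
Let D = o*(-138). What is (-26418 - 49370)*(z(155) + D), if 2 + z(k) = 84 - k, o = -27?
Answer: -276853564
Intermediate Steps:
D = 3726 (D = -27*(-138) = 3726)
z(k) = 82 - k (z(k) = -2 + (84 - k) = 82 - k)
(-26418 - 49370)*(z(155) + D) = (-26418 - 49370)*((82 - 1*155) + 3726) = -75788*((82 - 155) + 3726) = -75788*(-73 + 3726) = -75788*3653 = -276853564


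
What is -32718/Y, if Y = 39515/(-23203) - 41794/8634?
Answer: 1638637695009/327729673 ≈ 5000.0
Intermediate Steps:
Y = -655459346/100167351 (Y = 39515*(-1/23203) - 41794*1/8634 = -39515/23203 - 20897/4317 = -655459346/100167351 ≈ -6.5436)
-32718/Y = -32718/(-655459346/100167351) = -32718*(-100167351/655459346) = 1638637695009/327729673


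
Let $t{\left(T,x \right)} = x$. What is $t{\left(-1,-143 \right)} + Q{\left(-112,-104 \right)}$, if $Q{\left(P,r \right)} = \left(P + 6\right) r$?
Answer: $10881$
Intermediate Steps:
$Q{\left(P,r \right)} = r \left(6 + P\right)$ ($Q{\left(P,r \right)} = \left(6 + P\right) r = r \left(6 + P\right)$)
$t{\left(-1,-143 \right)} + Q{\left(-112,-104 \right)} = -143 - 104 \left(6 - 112\right) = -143 - -11024 = -143 + 11024 = 10881$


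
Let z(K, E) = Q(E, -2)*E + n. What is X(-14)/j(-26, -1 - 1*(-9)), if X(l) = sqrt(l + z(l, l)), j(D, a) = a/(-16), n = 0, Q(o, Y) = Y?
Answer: -2*sqrt(14) ≈ -7.4833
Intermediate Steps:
j(D, a) = -a/16 (j(D, a) = a*(-1/16) = -a/16)
z(K, E) = -2*E (z(K, E) = -2*E + 0 = -2*E)
X(l) = sqrt(-l) (X(l) = sqrt(l - 2*l) = sqrt(-l))
X(-14)/j(-26, -1 - 1*(-9)) = sqrt(-1*(-14))/((-(-1 - 1*(-9))/16)) = sqrt(14)/((-(-1 + 9)/16)) = sqrt(14)/((-1/16*8)) = sqrt(14)/(-1/2) = sqrt(14)*(-2) = -2*sqrt(14)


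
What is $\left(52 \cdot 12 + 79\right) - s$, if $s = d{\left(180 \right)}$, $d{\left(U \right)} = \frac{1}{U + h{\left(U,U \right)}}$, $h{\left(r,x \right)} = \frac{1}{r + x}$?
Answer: $\frac{45554743}{64801} \approx 702.99$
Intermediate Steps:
$d{\left(U \right)} = \frac{1}{U + \frac{1}{2 U}}$ ($d{\left(U \right)} = \frac{1}{U + \frac{1}{U + U}} = \frac{1}{U + \frac{1}{2 U}}$)
$s = \frac{360}{64801}$ ($s = 2 \cdot 180 \frac{1}{1 + 2 \cdot 180^{2}} = 2 \cdot 180 \frac{1}{1 + 2 \cdot 32400} = 2 \cdot 180 \frac{1}{1 + 64800} = 2 \cdot 180 \cdot \frac{1}{64801} = \frac{360}{64801} \approx 0.0055555$)
$\left(52 \cdot 12 + 79\right) - s = \left(52 \cdot 12 + 79\right) - \frac{360}{64801} = \left(624 + 79\right) - \frac{360}{64801} = 703 - \frac{360}{64801} = \frac{45554743}{64801}$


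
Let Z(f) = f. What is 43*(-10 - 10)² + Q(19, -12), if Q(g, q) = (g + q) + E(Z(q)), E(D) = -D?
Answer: 17219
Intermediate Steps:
Q(g, q) = g (Q(g, q) = (g + q) - q = g)
43*(-10 - 10)² + Q(19, -12) = 43*(-10 - 10)² + 19 = 43*(-20)² + 19 = 43*400 + 19 = 17200 + 19 = 17219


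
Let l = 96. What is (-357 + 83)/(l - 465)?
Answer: 274/369 ≈ 0.74255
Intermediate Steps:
(-357 + 83)/(l - 465) = (-357 + 83)/(96 - 465) = -274/(-369) = -274*(-1/369) = 274/369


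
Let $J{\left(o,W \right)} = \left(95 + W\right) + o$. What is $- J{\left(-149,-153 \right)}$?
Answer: $207$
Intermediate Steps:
$J{\left(o,W \right)} = 95 + W + o$
$- J{\left(-149,-153 \right)} = - (95 - 153 - 149) = \left(-1\right) \left(-207\right) = 207$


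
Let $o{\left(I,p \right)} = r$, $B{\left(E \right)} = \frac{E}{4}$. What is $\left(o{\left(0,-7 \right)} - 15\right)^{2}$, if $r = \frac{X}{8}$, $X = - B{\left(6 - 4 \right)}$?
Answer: $\frac{58081}{256} \approx 226.88$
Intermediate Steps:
$B{\left(E \right)} = \frac{E}{4}$ ($B{\left(E \right)} = E \frac{1}{4} = \frac{E}{4}$)
$X = - \frac{1}{2}$ ($X = - \frac{6 - 4}{4} = - \frac{2}{4} = \left(-1\right) \frac{1}{2} = - \frac{1}{2} \approx -0.5$)
$r = - \frac{1}{16}$ ($r = - \frac{1}{2 \cdot 8} = \left(- \frac{1}{2}\right) \frac{1}{8} = - \frac{1}{16} \approx -0.0625$)
$o{\left(I,p \right)} = - \frac{1}{16}$
$\left(o{\left(0,-7 \right)} - 15\right)^{2} = \left(- \frac{1}{16} - 15\right)^{2} = \left(- \frac{241}{16}\right)^{2} = \frac{58081}{256}$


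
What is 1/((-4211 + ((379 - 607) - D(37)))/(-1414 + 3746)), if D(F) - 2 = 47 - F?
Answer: -2332/4451 ≈ -0.52393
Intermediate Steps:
D(F) = 49 - F (D(F) = 2 + (47 - F) = 49 - F)
1/((-4211 + ((379 - 607) - D(37)))/(-1414 + 3746)) = 1/((-4211 + ((379 - 607) - (49 - 1*37)))/(-1414 + 3746)) = 1/((-4211 + (-228 - (49 - 37)))/2332) = 1/((-4211 + (-228 - 1*12))*(1/2332)) = 1/((-4211 + (-228 - 12))*(1/2332)) = 1/((-4211 - 240)*(1/2332)) = 1/(-4451*1/2332) = 1/(-4451/2332) = -2332/4451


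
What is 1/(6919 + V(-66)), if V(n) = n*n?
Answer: 1/11275 ≈ 8.8692e-5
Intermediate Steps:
V(n) = n²
1/(6919 + V(-66)) = 1/(6919 + (-66)²) = 1/(6919 + 4356) = 1/11275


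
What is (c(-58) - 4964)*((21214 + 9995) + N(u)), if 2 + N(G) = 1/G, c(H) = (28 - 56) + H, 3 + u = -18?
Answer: -3309497300/21 ≈ -1.5760e+8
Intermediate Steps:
u = -21 (u = -3 - 18 = -21)
c(H) = -28 + H
N(G) = -2 + 1/G
(c(-58) - 4964)*((21214 + 9995) + N(u)) = ((-28 - 58) - 4964)*((21214 + 9995) + (-2 + 1/(-21))) = (-86 - 4964)*(31209 + (-2 - 1/21)) = -5050*(31209 - 43/21) = -5050*655346/21 = -3309497300/21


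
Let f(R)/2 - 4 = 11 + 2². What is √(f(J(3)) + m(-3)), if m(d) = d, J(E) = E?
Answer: √35 ≈ 5.9161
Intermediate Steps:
f(R) = 38 (f(R) = 8 + 2*(11 + 2²) = 8 + 2*(11 + 4) = 8 + 2*15 = 8 + 30 = 38)
√(f(J(3)) + m(-3)) = √(38 - 3) = √35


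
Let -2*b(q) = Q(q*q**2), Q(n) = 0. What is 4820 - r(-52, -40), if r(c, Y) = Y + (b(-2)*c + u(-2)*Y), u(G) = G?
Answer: 4780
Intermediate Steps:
b(q) = 0 (b(q) = -1/2*0 = 0)
r(c, Y) = -Y (r(c, Y) = Y + (0*c - 2*Y) = Y + (0 - 2*Y) = Y - 2*Y = -Y)
4820 - r(-52, -40) = 4820 - (-1)*(-40) = 4820 - 1*40 = 4820 - 40 = 4780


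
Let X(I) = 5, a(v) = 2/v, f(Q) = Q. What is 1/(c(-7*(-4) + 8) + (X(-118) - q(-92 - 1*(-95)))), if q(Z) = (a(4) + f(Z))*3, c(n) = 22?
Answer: 2/33 ≈ 0.060606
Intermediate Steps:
q(Z) = 3/2 + 3*Z (q(Z) = (2/4 + Z)*3 = (2*(1/4) + Z)*3 = (1/2 + Z)*3 = 3/2 + 3*Z)
1/(c(-7*(-4) + 8) + (X(-118) - q(-92 - 1*(-95)))) = 1/(22 + (5 - (3/2 + 3*(-92 - 1*(-95))))) = 1/(22 + (5 - (3/2 + 3*(-92 + 95)))) = 1/(22 + (5 - (3/2 + 3*3))) = 1/(22 + (5 - (3/2 + 9))) = 1/(22 + (5 - 1*21/2)) = 1/(22 + (5 - 21/2)) = 1/(22 - 11/2) = 1/(33/2) = 2/33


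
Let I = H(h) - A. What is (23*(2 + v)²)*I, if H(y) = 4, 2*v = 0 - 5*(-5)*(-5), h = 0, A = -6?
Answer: 1683715/2 ≈ 8.4186e+5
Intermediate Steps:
v = -125/2 (v = (0 - 5*(-5)*(-5))/2 = (0 + 25*(-5))/2 = (0 - 125)/2 = (½)*(-125) = -125/2 ≈ -62.500)
I = 10 (I = 4 - 1*(-6) = 4 + 6 = 10)
(23*(2 + v)²)*I = (23*(2 - 125/2)²)*10 = (23*(-121/2)²)*10 = (23*(14641/4))*10 = (336743/4)*10 = 1683715/2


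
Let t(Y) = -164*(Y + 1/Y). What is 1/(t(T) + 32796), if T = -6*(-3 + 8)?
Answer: 15/565822 ≈ 2.6510e-5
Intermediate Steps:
T = -30 (T = -6*5 = -30)
t(Y) = -164*Y - 164/Y
1/(t(T) + 32796) = 1/((-164*(-30) - 164/(-30)) + 32796) = 1/((4920 - 164*(-1/30)) + 32796) = 1/((4920 + 82/15) + 32796) = 1/(73882/15 + 32796) = 1/(565822/15) = 15/565822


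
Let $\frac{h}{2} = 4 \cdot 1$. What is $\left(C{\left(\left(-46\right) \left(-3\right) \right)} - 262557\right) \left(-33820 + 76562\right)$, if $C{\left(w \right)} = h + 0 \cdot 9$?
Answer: $-11221869358$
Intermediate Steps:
$h = 8$ ($h = 2 \cdot 4 \cdot 1 = 2 \cdot 4 = 8$)
$C{\left(w \right)} = 8$ ($C{\left(w \right)} = 8 + 0 \cdot 9 = 8 + 0 = 8$)
$\left(C{\left(\left(-46\right) \left(-3\right) \right)} - 262557\right) \left(-33820 + 76562\right) = \left(8 - 262557\right) \left(-33820 + 76562\right) = \left(-262549\right) 42742 = -11221869358$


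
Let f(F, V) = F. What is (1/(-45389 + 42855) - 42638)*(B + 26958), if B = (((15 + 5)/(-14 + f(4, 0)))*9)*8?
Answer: -1448555199051/1267 ≈ -1.1433e+9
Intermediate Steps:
B = -144 (B = (((15 + 5)/(-14 + 4))*9)*8 = ((20/(-10))*9)*8 = ((20*(-⅒))*9)*8 = -2*9*8 = -18*8 = -144)
(1/(-45389 + 42855) - 42638)*(B + 26958) = (1/(-45389 + 42855) - 42638)*(-144 + 26958) = (1/(-2534) - 42638)*26814 = (-1/2534 - 42638)*26814 = -108044693/2534*26814 = -1448555199051/1267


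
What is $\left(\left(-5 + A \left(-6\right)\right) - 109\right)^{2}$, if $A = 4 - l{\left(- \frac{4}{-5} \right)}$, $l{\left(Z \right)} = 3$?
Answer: $14400$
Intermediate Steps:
$A = 1$ ($A = 4 - 3 = 1$)
$\left(\left(-5 + A \left(-6\right)\right) - 109\right)^{2} = \left(\left(-5 + 1 \left(-6\right)\right) - 109\right)^{2} = \left(\left(-5 - 6\right) - 109\right)^{2} = \left(-11 - 109\right)^{2} = \left(-120\right)^{2} = 14400$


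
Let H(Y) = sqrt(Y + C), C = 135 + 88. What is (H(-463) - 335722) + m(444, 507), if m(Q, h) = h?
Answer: -335215 + 4*I*sqrt(15) ≈ -3.3522e+5 + 15.492*I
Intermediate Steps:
C = 223
H(Y) = sqrt(223 + Y) (H(Y) = sqrt(Y + 223) = sqrt(223 + Y))
(H(-463) - 335722) + m(444, 507) = (sqrt(223 - 463) - 335722) + 507 = (sqrt(-240) - 335722) + 507 = (4*I*sqrt(15) - 335722) + 507 = (-335722 + 4*I*sqrt(15)) + 507 = -335215 + 4*I*sqrt(15)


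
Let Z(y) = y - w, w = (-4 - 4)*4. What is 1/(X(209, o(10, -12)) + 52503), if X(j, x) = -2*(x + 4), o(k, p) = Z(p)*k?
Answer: 1/52095 ≈ 1.9196e-5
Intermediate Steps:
w = -32 (w = -8*4 = -32)
Z(y) = 32 + y (Z(y) = y - 1*(-32) = y + 32 = 32 + y)
o(k, p) = k*(32 + p) (o(k, p) = (32 + p)*k = k*(32 + p))
X(j, x) = -8 - 2*x (X(j, x) = -2*(4 + x) = -8 - 2*x)
1/(X(209, o(10, -12)) + 52503) = 1/((-8 - 20*(32 - 12)) + 52503) = 1/((-8 - 20*20) + 52503) = 1/((-8 - 2*200) + 52503) = 1/((-8 - 400) + 52503) = 1/(-408 + 52503) = 1/52095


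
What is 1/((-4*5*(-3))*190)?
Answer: 1/11400 ≈ 8.7719e-5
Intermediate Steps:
1/((-4*5*(-3))*190) = 1/(-20*(-3)*190) = 1/(60*190) = 1/11400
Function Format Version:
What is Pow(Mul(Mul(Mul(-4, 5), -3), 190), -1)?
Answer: Rational(1, 11400) ≈ 8.7719e-5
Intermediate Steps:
Pow(Mul(Mul(Mul(-4, 5), -3), 190), -1) = Pow(Mul(Mul(-20, -3), 190), -1) = Pow(Mul(60, 190), -1) = Pow(11400, -1) = Rational(1, 11400)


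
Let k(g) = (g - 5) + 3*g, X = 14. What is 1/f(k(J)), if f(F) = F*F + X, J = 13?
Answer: 1/2223 ≈ 0.00044984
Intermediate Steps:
k(g) = -5 + 4*g (k(g) = (-5 + g) + 3*g = -5 + 4*g)
f(F) = 14 + F² (f(F) = F*F + 14 = F² + 14 = 14 + F²)
1/f(k(J)) = 1/(14 + (-5 + 4*13)²) = 1/(14 + (-5 + 52)²) = 1/(14 + 47²) = 1/(14 + 2209) = 1/2223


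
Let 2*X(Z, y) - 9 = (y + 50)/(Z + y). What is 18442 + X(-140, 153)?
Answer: 239906/13 ≈ 18454.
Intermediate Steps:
X(Z, y) = 9/2 + (50 + y)/(2*(Z + y)) (X(Z, y) = 9/2 + ((y + 50)/(Z + y))/2 = 9/2 + ((50 + y)/(Z + y))/2 = 9/2 + (50 + y)/(2*(Z + y)))
18442 + X(-140, 153) = 18442 + (25 + 5*153 + (9/2)*(-140))/(-140 + 153) = 18442 + (25 + 765 - 630)/13 = 18442 + (1/13)*160 = 18442 + 160/13 = 239906/13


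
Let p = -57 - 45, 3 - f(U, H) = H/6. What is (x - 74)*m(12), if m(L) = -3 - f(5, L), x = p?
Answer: 704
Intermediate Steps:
f(U, H) = 3 - H/6
p = -102
x = -102
m(L) = -6 + L/6 (m(L) = -3 - (3 - L/6) = -3 + (-3 + L/6) = -6 + L/6)
(x - 74)*m(12) = (-102 - 74)*(-6 + (⅙)*12) = -176*(-6 + 2) = -176*(-4) = 704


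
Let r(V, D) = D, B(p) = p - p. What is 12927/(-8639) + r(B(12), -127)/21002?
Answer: -272590007/181436278 ≈ -1.5024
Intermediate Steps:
B(p) = 0
12927/(-8639) + r(B(12), -127)/21002 = 12927/(-8639) - 127/21002 = 12927*(-1/8639) - 127*1/21002 = -12927/8639 - 127/21002 = -272590007/181436278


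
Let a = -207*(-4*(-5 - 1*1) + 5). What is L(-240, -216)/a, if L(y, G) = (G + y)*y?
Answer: -12160/667 ≈ -18.231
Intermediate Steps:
L(y, G) = y*(G + y)
a = -6003 (a = -207*(-4*(-5 - 1) + 5) = -207*(-4*(-6) + 5) = -207*(24 + 5) = -207*29 = -6003)
L(-240, -216)/a = -240*(-216 - 240)/(-6003) = -240*(-456)*(-1/6003) = 109440*(-1/6003) = -12160/667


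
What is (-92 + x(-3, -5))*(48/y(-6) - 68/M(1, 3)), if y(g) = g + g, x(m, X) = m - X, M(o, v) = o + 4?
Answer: 1584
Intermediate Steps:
M(o, v) = 4 + o
y(g) = 2*g
(-92 + x(-3, -5))*(48/y(-6) - 68/M(1, 3)) = (-92 + (-3 - 1*(-5)))*(48/((2*(-6))) - 68/(4 + 1)) = (-92 + (-3 + 5))*(48/(-12) - 68/5) = (-92 + 2)*(48*(-1/12) - 68*⅕) = -90*(-4 - 68/5) = -90*(-88/5) = 1584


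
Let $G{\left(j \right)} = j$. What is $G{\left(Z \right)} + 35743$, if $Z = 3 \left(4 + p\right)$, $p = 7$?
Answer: $35776$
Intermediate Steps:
$Z = 33$ ($Z = 3 \left(4 + 7\right) = 3 \cdot 11 = 33$)
$G{\left(Z \right)} + 35743 = 33 + 35743 = 35776$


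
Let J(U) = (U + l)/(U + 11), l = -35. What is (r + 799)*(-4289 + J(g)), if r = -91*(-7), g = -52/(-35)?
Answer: -117094312/19 ≈ -6.1629e+6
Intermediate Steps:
g = 52/35 (g = -52*(-1/35) = 52/35 ≈ 1.4857)
J(U) = (-35 + U)/(11 + U) (J(U) = (U - 35)/(U + 11) = (-35 + U)/(11 + U))
r = 637
(r + 799)*(-4289 + J(g)) = (637 + 799)*(-4289 + (-35 + 52/35)/(11 + 52/35)) = 1436*(-4289 - 1173/35/(437/35)) = 1436*(-4289 + (35/437)*(-1173/35)) = 1436*(-4289 - 51/19) = 1436*(-81542/19) = -117094312/19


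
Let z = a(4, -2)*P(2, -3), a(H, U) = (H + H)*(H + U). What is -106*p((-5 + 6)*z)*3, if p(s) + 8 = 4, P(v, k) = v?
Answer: 1272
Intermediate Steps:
a(H, U) = 2*H*(H + U) (a(H, U) = (2*H)*(H + U) = 2*H*(H + U))
z = 32 (z = (2*4*(4 - 2))*2 = (2*4*2)*2 = 16*2 = 32)
p(s) = -4 (p(s) = -8 + 4 = -4)
-106*p((-5 + 6)*z)*3 = -106*(-4)*3 = 424*3 = 1272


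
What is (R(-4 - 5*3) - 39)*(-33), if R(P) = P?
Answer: 1914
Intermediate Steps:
(R(-4 - 5*3) - 39)*(-33) = ((-4 - 5*3) - 39)*(-33) = ((-4 - 15) - 39)*(-33) = (-19 - 39)*(-33) = -58*(-33) = 1914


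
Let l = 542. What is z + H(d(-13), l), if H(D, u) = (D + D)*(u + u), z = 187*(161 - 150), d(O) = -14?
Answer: -28295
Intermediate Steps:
z = 2057 (z = 187*11 = 2057)
H(D, u) = 4*D*u (H(D, u) = (2*D)*(2*u) = 4*D*u)
z + H(d(-13), l) = 2057 + 4*(-14)*542 = 2057 - 30352 = -28295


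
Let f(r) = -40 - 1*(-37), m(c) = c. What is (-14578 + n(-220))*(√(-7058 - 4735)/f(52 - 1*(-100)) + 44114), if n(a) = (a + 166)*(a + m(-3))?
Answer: -111873104 + 2536*I*√11793/3 ≈ -1.1187e+8 + 91800.0*I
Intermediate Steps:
f(r) = -3 (f(r) = -40 + 37 = -3)
n(a) = (-3 + a)*(166 + a) (n(a) = (a + 166)*(a - 3) = (166 + a)*(-3 + a) = (-3 + a)*(166 + a))
(-14578 + n(-220))*(√(-7058 - 4735)/f(52 - 1*(-100)) + 44114) = (-14578 + (-498 + (-220)² + 163*(-220)))*(√(-7058 - 4735)/(-3) + 44114) = (-14578 + (-498 + 48400 - 35860))*(√(-11793)*(-⅓) + 44114) = (-14578 + 12042)*((I*√11793)*(-⅓) + 44114) = -2536*(-I*√11793/3 + 44114) = -2536*(44114 - I*√11793/3) = -111873104 + 2536*I*√11793/3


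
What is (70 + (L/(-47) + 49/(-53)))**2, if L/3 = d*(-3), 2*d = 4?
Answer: 29936266441/6205081 ≈ 4824.5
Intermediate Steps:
d = 2 (d = (1/2)*4 = 2)
L = -18 (L = 3*(2*(-3)) = 3*(-6) = -18)
(70 + (L/(-47) + 49/(-53)))**2 = (70 + (-18/(-47) + 49/(-53)))**2 = (70 + (-18*(-1/47) + 49*(-1/53)))**2 = (70 + (18/47 - 49/53))**2 = (70 - 1349/2491)**2 = (173021/2491)**2 = 29936266441/6205081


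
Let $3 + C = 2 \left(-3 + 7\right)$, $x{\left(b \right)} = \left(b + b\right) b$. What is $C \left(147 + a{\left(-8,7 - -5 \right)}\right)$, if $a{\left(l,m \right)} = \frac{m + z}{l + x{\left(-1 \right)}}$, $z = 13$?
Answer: $\frac{4285}{6} \approx 714.17$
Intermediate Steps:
$x{\left(b \right)} = 2 b^{2}$ ($x{\left(b \right)} = 2 b b = 2 b^{2}$)
$C = 5$ ($C = -3 + 2 \left(-3 + 7\right) = -3 + 2 \cdot 4 = -3 + 8 = 5$)
$a{\left(l,m \right)} = \frac{13 + m}{2 + l}$ ($a{\left(l,m \right)} = \frac{m + 13}{l + 2 \left(-1\right)^{2}} = \frac{13 + m}{l + 2 \cdot 1} = \frac{13 + m}{l + 2} = \frac{13 + m}{2 + l}$)
$C \left(147 + a{\left(-8,7 - -5 \right)}\right) = 5 \left(147 + \frac{13 + \left(7 - -5\right)}{2 - 8}\right) = 5 \left(147 + \frac{13 + \left(7 + 5\right)}{-6}\right) = 5 \left(147 - \frac{13 + 12}{6}\right) = 5 \left(147 - \frac{25}{6}\right) = 5 \cdot \frac{857}{6} = \frac{4285}{6}$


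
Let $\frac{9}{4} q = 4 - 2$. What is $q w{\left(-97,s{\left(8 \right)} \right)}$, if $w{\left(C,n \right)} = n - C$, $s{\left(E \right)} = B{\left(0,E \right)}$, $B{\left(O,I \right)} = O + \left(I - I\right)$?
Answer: $\frac{776}{9} \approx 86.222$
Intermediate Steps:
$B{\left(O,I \right)} = O$ ($B{\left(O,I \right)} = O + 0 = O$)
$q = \frac{8}{9}$ ($q = \frac{4 \left(4 - 2\right)}{9} = \frac{4}{9} \cdot 2 = \frac{8}{9} \approx 0.88889$)
$s{\left(E \right)} = 0$
$q w{\left(-97,s{\left(8 \right)} \right)} = \frac{8 \left(0 - -97\right)}{9} = \frac{8 \left(0 + 97\right)}{9} = \frac{8}{9} \cdot 97 = \frac{776}{9}$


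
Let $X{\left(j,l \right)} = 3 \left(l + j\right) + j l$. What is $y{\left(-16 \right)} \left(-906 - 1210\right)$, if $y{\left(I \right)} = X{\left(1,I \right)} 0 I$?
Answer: $0$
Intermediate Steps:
$X{\left(j,l \right)} = 3 j + 3 l + j l$ ($X{\left(j,l \right)} = 3 \left(j + l\right) + j l = \left(3 j + 3 l\right) + j l = 3 j + 3 l + j l$)
$y{\left(I \right)} = 0$ ($y{\left(I \right)} = \left(3 \cdot 1 + 3 I + 1 I\right) 0 I = \left(3 + 3 I + I\right) 0 I = \left(3 + 4 I\right) 0 I = 0 I = 0$)
$y{\left(-16 \right)} \left(-906 - 1210\right) = 0 \left(-906 - 1210\right) = 0 \left(-2116\right) = 0$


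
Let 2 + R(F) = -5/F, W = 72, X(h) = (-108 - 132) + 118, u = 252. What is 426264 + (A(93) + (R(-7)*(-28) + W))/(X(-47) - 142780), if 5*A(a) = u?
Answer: 16920549436/39695 ≈ 4.2626e+5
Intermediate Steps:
A(a) = 252/5 (A(a) = (⅕)*252 = 252/5)
X(h) = -122 (X(h) = -240 + 118 = -122)
R(F) = -2 - 5/F
426264 + (A(93) + (R(-7)*(-28) + W))/(X(-47) - 142780) = 426264 + (252/5 + ((-2 - 5/(-7))*(-28) + 72))/(-122 - 142780) = 426264 + (252/5 + ((-2 - 5*(-⅐))*(-28) + 72))/(-142902) = 426264 + (252/5 + ((-2 + 5/7)*(-28) + 72))*(-1/142902) = 426264 + (252/5 + (-9/7*(-28) + 72))*(-1/142902) = 426264 + (252/5 + (36 + 72))*(-1/142902) = 426264 + (252/5 + 108)*(-1/142902) = 426264 + (792/5)*(-1/142902) = 426264 - 44/39695 = 16920549436/39695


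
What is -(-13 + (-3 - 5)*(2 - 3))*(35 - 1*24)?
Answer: 55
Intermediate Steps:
-(-13 + (-3 - 5)*(2 - 3))*(35 - 1*24) = -(-13 - 8*(-1))*(35 - 24) = -(-13 + 8)*11 = -(-5)*11 = -1*(-55) = 55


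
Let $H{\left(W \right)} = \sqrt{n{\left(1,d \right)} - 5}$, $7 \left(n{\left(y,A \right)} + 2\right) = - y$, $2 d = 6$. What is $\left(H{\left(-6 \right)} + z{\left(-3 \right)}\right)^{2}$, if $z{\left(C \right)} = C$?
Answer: $\frac{13}{7} - \frac{30 i \sqrt{14}}{7} \approx 1.8571 - 16.036 i$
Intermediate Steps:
$d = 3$ ($d = \frac{1}{2} \cdot 6 = 3$)
$n{\left(y,A \right)} = -2 - \frac{y}{7}$ ($n{\left(y,A \right)} = -2 + \frac{\left(-1\right) y}{7} = -2 - \frac{y}{7}$)
$H{\left(W \right)} = \frac{5 i \sqrt{14}}{7}$ ($H{\left(W \right)} = \sqrt{\left(-2 - \frac{1}{7}\right) - 5} = \sqrt{- \frac{15}{7} - 5} = \sqrt{- \frac{50}{7}} = \frac{5 i \sqrt{14}}{7}$)
$\left(H{\left(-6 \right)} + z{\left(-3 \right)}\right)^{2} = \left(\frac{5 i \sqrt{14}}{7} - 3\right)^{2} = \left(-3 + \frac{5 i \sqrt{14}}{7}\right)^{2}$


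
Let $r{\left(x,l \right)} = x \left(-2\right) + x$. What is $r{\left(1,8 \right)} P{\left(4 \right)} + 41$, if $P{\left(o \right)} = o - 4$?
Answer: $41$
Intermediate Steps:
$r{\left(x,l \right)} = - x$ ($r{\left(x,l \right)} = - 2 x + x = - x$)
$P{\left(o \right)} = -4 + o$
$r{\left(1,8 \right)} P{\left(4 \right)} + 41 = \left(-1\right) 1 \left(-4 + 4\right) + 41 = \left(-1\right) 0 + 41 = 0 + 41 = 41$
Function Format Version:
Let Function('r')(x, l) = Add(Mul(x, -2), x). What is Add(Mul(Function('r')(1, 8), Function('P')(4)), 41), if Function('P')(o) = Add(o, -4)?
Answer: 41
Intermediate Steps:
Function('r')(x, l) = Mul(-1, x) (Function('r')(x, l) = Add(Mul(-2, x), x) = Mul(-1, x))
Function('P')(o) = Add(-4, o)
Add(Mul(Function('r')(1, 8), Function('P')(4)), 41) = Add(Mul(Mul(-1, 1), Add(-4, 4)), 41) = Add(Mul(-1, 0), 41) = Add(0, 41) = 41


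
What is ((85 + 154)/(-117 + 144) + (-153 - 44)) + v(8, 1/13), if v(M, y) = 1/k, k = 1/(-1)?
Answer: -5107/27 ≈ -189.15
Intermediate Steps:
k = -1
v(M, y) = -1 (v(M, y) = 1/(-1) = -1)
((85 + 154)/(-117 + 144) + (-153 - 44)) + v(8, 1/13) = ((85 + 154)/(-117 + 144) + (-153 - 44)) - 1 = (239/27 - 197) - 1 = -5080/27 - 1 = -5107/27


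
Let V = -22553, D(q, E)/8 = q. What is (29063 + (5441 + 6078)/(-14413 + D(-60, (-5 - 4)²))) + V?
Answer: 96941911/14893 ≈ 6509.2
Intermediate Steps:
D(q, E) = 8*q
(29063 + (5441 + 6078)/(-14413 + D(-60, (-5 - 4)²))) + V = (29063 + (5441 + 6078)/(-14413 + 8*(-60))) - 22553 = (29063 + 11519/(-14413 - 480)) - 22553 = (29063 + 11519/(-14893)) - 22553 = (29063 + 11519*(-1/14893)) - 22553 = (29063 - 11519/14893) - 22553 = 432823740/14893 - 22553 = 96941911/14893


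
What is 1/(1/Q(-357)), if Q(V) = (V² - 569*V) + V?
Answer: 330225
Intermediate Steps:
Q(V) = V² - 568*V
1/(1/Q(-357)) = 1/(1/(-357*(-568 - 357))) = 1/(1/(-357*(-925))) = 1/(1/330225) = 330225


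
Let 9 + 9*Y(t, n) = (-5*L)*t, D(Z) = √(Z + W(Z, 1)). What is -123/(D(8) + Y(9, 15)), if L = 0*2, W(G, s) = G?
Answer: -41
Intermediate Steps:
L = 0
D(Z) = √2*√Z (D(Z) = √(Z + Z) = √(2*Z) = √2*√Z)
Y(t, n) = -1 (Y(t, n) = -1 + ((-5*0)*t)/9 = -1 + (0*t)/9 = -1 + (⅑)*0 = -1 + 0 = -1)
-123/(D(8) + Y(9, 15)) = -123/(√2*√8 - 1) = -123/(√2*(2*√2) - 1) = -123/(4 - 1) = -123/3 = (⅓)*(-123) = -41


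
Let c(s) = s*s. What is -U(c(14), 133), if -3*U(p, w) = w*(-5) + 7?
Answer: -658/3 ≈ -219.33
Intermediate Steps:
c(s) = s**2
U(p, w) = -7/3 + 5*w/3 (U(p, w) = -(w*(-5) + 7)/3 = -(-5*w + 7)/3 = -(7 - 5*w)/3 = -7/3 + 5*w/3)
-U(c(14), 133) = -(-7/3 + (5/3)*133) = -(-7/3 + 665/3) = -1*658/3 = -658/3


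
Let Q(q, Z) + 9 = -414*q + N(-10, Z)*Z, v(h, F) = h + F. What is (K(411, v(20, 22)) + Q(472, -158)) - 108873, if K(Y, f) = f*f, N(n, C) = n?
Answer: -300946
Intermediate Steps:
v(h, F) = F + h
Q(q, Z) = -9 - 414*q - 10*Z (Q(q, Z) = -9 + (-414*q - 10*Z) = -9 - 414*q - 10*Z)
K(Y, f) = f**2
(K(411, v(20, 22)) + Q(472, -158)) - 108873 = ((22 + 20)**2 + (-9 - 414*472 - 10*(-158))) - 108873 = (42**2 + (-9 - 195408 + 1580)) - 108873 = (1764 - 193837) - 108873 = -192073 - 108873 = -300946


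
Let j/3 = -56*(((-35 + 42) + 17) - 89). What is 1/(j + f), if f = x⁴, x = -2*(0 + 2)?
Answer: 1/11176 ≈ 8.9477e-5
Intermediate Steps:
x = -4 (x = -2*2 = -4)
f = 256 (f = (-4)⁴ = 256)
j = 10920 (j = 3*(-56*(((-35 + 42) + 17) - 89)) = 3*(-56*((7 + 17) - 89)) = 3*(-56*(24 - 89)) = 3*(-56*(-65)) = 3*3640 = 10920)
1/(j + f) = 1/(10920 + 256) = 1/11176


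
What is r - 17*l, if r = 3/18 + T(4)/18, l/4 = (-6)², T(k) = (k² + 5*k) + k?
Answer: -44021/18 ≈ -2445.6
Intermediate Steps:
T(k) = k² + 6*k
l = 144 (l = 4*(-6)² = 4*36 = 144)
r = 43/18 (r = 3/18 + (4*(6 + 4))/18 = 3*(1/18) + (4*10)*(1/18) = ⅙ + 40*(1/18) = ⅙ + 20/9 = 43/18 ≈ 2.3889)
r - 17*l = 43/18 - 17*144 = 43/18 - 2448 = -44021/18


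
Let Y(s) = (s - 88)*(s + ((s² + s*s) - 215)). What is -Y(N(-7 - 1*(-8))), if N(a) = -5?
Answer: -15810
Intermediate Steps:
Y(s) = (-88 + s)*(-215 + s + 2*s²) (Y(s) = (-88 + s)*(s + ((s² + s²) - 215)) = (-88 + s)*(s + (2*s² - 215)) = (-88 + s)*(s + (-215 + 2*s²)) = (-88 + s)*(-215 + s + 2*s²))
-Y(N(-7 - 1*(-8))) = -(18920 - 303*(-5) - 175*(-5)² + 2*(-5)³) = -(18920 + 1515 - 175*25 + 2*(-125)) = -(18920 + 1515 - 4375 - 250) = -1*15810 = -15810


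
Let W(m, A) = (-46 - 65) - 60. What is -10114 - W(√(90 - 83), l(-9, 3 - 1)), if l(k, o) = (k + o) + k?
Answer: -9943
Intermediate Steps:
l(k, o) = o + 2*k
W(m, A) = -171 (W(m, A) = -111 - 60 = -171)
-10114 - W(√(90 - 83), l(-9, 3 - 1)) = -10114 - 1*(-171) = -10114 + 171 = -9943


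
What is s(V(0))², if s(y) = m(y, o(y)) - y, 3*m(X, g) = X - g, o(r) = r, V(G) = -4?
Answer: 16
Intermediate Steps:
m(X, g) = -g/3 + X/3 (m(X, g) = (X - g)/3 = -g/3 + X/3)
s(y) = -y (s(y) = (-y/3 + y/3) - y = 0 - y = -y)
s(V(0))² = (-1*(-4))² = 4² = 16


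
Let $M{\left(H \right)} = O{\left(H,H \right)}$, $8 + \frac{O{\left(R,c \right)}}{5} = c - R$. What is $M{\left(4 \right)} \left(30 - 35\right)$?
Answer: $200$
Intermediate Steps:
$O{\left(R,c \right)} = -40 - 5 R + 5 c$ ($O{\left(R,c \right)} = -40 + 5 \left(c - R\right) = -40 - \left(- 5 c + 5 R\right) = -40 - 5 R + 5 c$)
$M{\left(H \right)} = -40$ ($M{\left(H \right)} = -40 - 5 H + 5 H = -40$)
$M{\left(4 \right)} \left(30 - 35\right) = - 40 \left(30 - 35\right) = \left(-40\right) \left(-5\right) = 200$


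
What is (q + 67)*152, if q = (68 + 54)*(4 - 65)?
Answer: -1121000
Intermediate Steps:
q = -7442 (q = 122*(-61) = -7442)
(q + 67)*152 = (-7442 + 67)*152 = -7375*152 = -1121000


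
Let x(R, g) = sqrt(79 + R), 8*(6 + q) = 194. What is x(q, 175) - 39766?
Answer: -39766 + sqrt(389)/2 ≈ -39756.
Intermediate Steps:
q = 73/4 (q = -6 + (1/8)*194 = -6 + 97/4 = 73/4 ≈ 18.250)
x(q, 175) - 39766 = sqrt(79 + 73/4) - 39766 = sqrt(389/4) - 39766 = sqrt(389)/2 - 39766 = -39766 + sqrt(389)/2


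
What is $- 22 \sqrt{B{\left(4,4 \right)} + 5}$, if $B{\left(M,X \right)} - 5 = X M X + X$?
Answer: $- 22 \sqrt{78} \approx -194.3$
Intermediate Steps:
$B{\left(M,X \right)} = 5 + X + M X^{2}$ ($B{\left(M,X \right)} = 5 + \left(X M X + X\right) = 5 + \left(M X X + X\right) = 5 + \left(M X^{2} + X\right) = 5 + \left(X + M X^{2}\right) = 5 + X + M X^{2}$)
$- 22 \sqrt{B{\left(4,4 \right)} + 5} = - 22 \sqrt{\left(5 + 4 + 4 \cdot 4^{2}\right) + 5} = - 22 \sqrt{\left(5 + 4 + 4 \cdot 16\right) + 5} = - 22 \sqrt{\left(5 + 4 + 64\right) + 5} = - 22 \sqrt{73 + 5} = - 22 \sqrt{78}$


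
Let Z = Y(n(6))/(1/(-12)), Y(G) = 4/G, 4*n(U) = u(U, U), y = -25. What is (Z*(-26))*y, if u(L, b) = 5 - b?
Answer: 124800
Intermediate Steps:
n(U) = 5/4 - U/4 (n(U) = (5 - U)/4 = 5/4 - U/4)
Z = 192 (Z = (4/(5/4 - ¼*6))/(1/(-12)) = (4/(5/4 - 3/2))/(-1/12) = (4/(-¼))*(-12) = (4*(-4))*(-12) = -16*(-12) = 192)
(Z*(-26))*y = (192*(-26))*(-25) = -4992*(-25) = 124800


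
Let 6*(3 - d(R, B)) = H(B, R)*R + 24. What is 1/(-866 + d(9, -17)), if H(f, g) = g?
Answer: -2/1761 ≈ -0.0011357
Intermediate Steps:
d(R, B) = -1 - R**2/6 (d(R, B) = 3 - (R*R + 24)/6 = 3 - (R**2 + 24)/6 = 3 - (24 + R**2)/6 = 3 + (-4 - R**2/6) = -1 - R**2/6)
1/(-866 + d(9, -17)) = 1/(-866 + (-1 - 1/6*9**2)) = 1/(-866 + (-1 - 1/6*81)) = 1/(-866 + (-1 - 27/2)) = 1/(-866 - 29/2) = 1/(-1761/2) = -2/1761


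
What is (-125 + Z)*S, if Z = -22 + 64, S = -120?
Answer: 9960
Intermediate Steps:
Z = 42
(-125 + Z)*S = (-125 + 42)*(-120) = -83*(-120) = 9960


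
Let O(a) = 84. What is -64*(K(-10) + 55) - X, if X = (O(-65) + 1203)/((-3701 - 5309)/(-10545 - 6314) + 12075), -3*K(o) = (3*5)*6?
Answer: -325751993533/203581435 ≈ -1600.1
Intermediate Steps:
K(o) = -30 (K(o) = -3*5*6/3 = -5*6 = -1/3*90 = -30)
X = 21697533/203581435 (X = (84 + 1203)/((-3701 - 5309)/(-10545 - 6314) + 12075) = 1287/(-9010/(-16859) + 12075) = 1287/(-9010*(-1/16859) + 12075) = 1287/(9010/16859 + 12075) = 1287/(203581435/16859) = 1287*(16859/203581435) = 21697533/203581435 ≈ 0.10658)
-64*(K(-10) + 55) - X = -64*(-30 + 55) - 1*21697533/203581435 = -64*25 - 21697533/203581435 = -1600 - 21697533/203581435 = -325751993533/203581435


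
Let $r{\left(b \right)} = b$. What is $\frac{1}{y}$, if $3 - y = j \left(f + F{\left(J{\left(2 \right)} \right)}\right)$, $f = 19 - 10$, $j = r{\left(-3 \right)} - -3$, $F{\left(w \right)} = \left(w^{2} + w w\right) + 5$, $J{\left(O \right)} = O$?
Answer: $\frac{1}{3} \approx 0.33333$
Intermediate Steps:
$F{\left(w \right)} = 5 + 2 w^{2}$ ($F{\left(w \right)} = \left(w^{2} + w^{2}\right) + 5 = 2 w^{2} + 5 = 5 + 2 w^{2}$)
$j = 0$ ($j = -3 - -3 = -3 + 3 = 0$)
$f = 9$ ($f = 19 - 10 = 9$)
$y = 3$ ($y = 3 - 0 \left(9 + \left(5 + 2 \cdot 2^{2}\right)\right) = 3 - 0 \left(9 + \left(5 + 2 \cdot 4\right)\right) = 3 - 0 \left(9 + \left(5 + 8\right)\right) = 3 - 0 \left(9 + 13\right) = 3 - 0 \cdot 22 = 3 - 0 = 3 + 0 = 3$)
$\frac{1}{y} = \frac{1}{3}$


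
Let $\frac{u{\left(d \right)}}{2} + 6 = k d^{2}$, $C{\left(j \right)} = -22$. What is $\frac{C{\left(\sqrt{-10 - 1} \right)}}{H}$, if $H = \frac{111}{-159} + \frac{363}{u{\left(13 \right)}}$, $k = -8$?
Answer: $\frac{3166856}{119731} \approx 26.45$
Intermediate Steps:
$u{\left(d \right)} = -12 - 16 d^{2}$ ($u{\left(d \right)} = -12 + 2 \left(- 8 d^{2}\right) = -12 - 16 d^{2}$)
$H = - \frac{119731}{143948}$ ($H = \frac{111}{-159} + \frac{363}{-12 - 16 \cdot 13^{2}} = 111 \left(- \frac{1}{159}\right) + \frac{363}{-12 - 2704} = - \frac{37}{53} + \frac{363}{-12 - 2704} = - \frac{37}{53} + \frac{363}{-2716} = - \frac{37}{53} + 363 \left(- \frac{1}{2716}\right) = - \frac{37}{53} - \frac{363}{2716} = - \frac{119731}{143948} \approx -0.83177$)
$\frac{C{\left(\sqrt{-10 - 1} \right)}}{H} = - \frac{22}{- \frac{119731}{143948}} = \left(-22\right) \left(- \frac{143948}{119731}\right) = \frac{3166856}{119731}$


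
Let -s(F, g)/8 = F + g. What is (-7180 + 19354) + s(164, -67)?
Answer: 11398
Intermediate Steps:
s(F, g) = -8*F - 8*g (s(F, g) = -8*(F + g) = -8*F - 8*g)
(-7180 + 19354) + s(164, -67) = (-7180 + 19354) + (-8*164 - 8*(-67)) = 12174 + (-1312 + 536) = 12174 - 776 = 11398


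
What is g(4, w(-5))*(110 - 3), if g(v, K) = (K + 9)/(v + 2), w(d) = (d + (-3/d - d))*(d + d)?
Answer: 107/2 ≈ 53.500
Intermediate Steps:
w(d) = -6 (w(d) = (d + (-d - 3/d))*(2*d) = (-3/d)*(2*d) = -6)
g(v, K) = (9 + K)/(2 + v)
g(4, w(-5))*(110 - 3) = ((9 - 6)/(2 + 4))*(110 - 3) = (3/6)*107 = ((⅙)*3)*107 = (½)*107 = 107/2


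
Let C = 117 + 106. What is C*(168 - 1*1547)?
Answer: -307517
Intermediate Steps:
C = 223
C*(168 - 1*1547) = 223*(168 - 1*1547) = 223*(168 - 1547) = 223*(-1379) = -307517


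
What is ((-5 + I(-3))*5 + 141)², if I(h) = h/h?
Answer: 14641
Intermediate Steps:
I(h) = 1
((-5 + I(-3))*5 + 141)² = ((-5 + 1)*5 + 141)² = (-4*5 + 141)² = (-20 + 141)² = 121² = 14641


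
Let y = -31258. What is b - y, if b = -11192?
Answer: 20066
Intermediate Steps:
b - y = -11192 - 1*(-31258) = -11192 + 31258 = 20066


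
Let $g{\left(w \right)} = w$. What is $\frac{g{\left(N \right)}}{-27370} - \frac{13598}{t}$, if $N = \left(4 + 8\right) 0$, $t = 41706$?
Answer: $- \frac{6799}{20853} \approx -0.32604$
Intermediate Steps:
$N = 0$ ($N = 12 \cdot 0 = 0$)
$\frac{g{\left(N \right)}}{-27370} - \frac{13598}{t} = \frac{0}{-27370} - \frac{13598}{41706} = 0 \left(- \frac{1}{27370}\right) - \frac{6799}{20853} = 0 - \frac{6799}{20853} = - \frac{6799}{20853}$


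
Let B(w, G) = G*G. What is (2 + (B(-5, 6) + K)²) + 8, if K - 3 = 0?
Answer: 1531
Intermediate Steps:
K = 3 (K = 3 + 0 = 3)
B(w, G) = G²
(2 + (B(-5, 6) + K)²) + 8 = (2 + (6² + 3)²) + 8 = (2 + (36 + 3)²) + 8 = (2 + 39²) + 8 = (2 + 1521) + 8 = 1523 + 8 = 1531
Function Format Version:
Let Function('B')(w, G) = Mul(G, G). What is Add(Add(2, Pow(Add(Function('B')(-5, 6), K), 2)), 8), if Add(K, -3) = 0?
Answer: 1531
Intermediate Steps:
K = 3 (K = Add(3, 0) = 3)
Function('B')(w, G) = Pow(G, 2)
Add(Add(2, Pow(Add(Function('B')(-5, 6), K), 2)), 8) = Add(Add(2, Pow(Add(Pow(6, 2), 3), 2)), 8) = Add(Add(2, Pow(Add(36, 3), 2)), 8) = Add(Add(2, Pow(39, 2)), 8) = Add(Add(2, 1521), 8) = Add(1523, 8) = 1531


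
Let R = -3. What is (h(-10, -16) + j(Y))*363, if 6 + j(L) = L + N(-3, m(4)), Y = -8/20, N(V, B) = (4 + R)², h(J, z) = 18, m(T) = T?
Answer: 22869/5 ≈ 4573.8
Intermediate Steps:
N(V, B) = 1 (N(V, B) = (4 - 3)² = 1² = 1)
Y = -⅖ (Y = -8*1/20 = -⅖ ≈ -0.40000)
j(L) = -5 + L (j(L) = -6 + (L + 1) = -6 + (1 + L) = -5 + L)
(h(-10, -16) + j(Y))*363 = (18 + (-5 - ⅖))*363 = (18 - 27/5)*363 = (63/5)*363 = 22869/5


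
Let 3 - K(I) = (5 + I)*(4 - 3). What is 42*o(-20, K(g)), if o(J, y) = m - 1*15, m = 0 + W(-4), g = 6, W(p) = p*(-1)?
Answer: -462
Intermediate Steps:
W(p) = -p
K(I) = -2 - I (K(I) = 3 - (5 + I)*(4 - 3) = 3 - (5 + I) = 3 + (-5 - I) = -2 - I)
m = 4 (m = 0 - 1*(-4) = 0 + 4 = 4)
o(J, y) = -11 (o(J, y) = 4 - 1*15 = 4 - 15 = -11)
42*o(-20, K(g)) = 42*(-11) = -462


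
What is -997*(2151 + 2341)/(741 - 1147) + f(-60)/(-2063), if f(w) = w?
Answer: 4619609686/418789 ≈ 11031.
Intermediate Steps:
-997*(2151 + 2341)/(741 - 1147) + f(-60)/(-2063) = -997*(2151 + 2341)/(741 - 1147) - 60/(-2063) = -997/((-406/4492)) - 60*(-1/2063) = -997/((-406*1/4492)) + 60/2063 = -997/(-203/2246) + 60/2063 = -997*(-2246/203) + 60/2063 = 2239262/203 + 60/2063 = 4619609686/418789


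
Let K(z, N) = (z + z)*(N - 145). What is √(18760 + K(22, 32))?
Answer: 6*√383 ≈ 117.42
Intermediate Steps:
K(z, N) = 2*z*(-145 + N) (K(z, N) = (2*z)*(-145 + N) = 2*z*(-145 + N))
√(18760 + K(22, 32)) = √(18760 + 2*22*(-145 + 32)) = √(18760 + 2*22*(-113)) = √(18760 - 4972) = √13788 = 6*√383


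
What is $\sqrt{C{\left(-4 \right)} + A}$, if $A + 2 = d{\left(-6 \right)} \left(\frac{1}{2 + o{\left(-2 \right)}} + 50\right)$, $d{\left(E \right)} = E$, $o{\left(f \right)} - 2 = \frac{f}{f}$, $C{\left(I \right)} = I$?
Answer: $\frac{16 i \sqrt{30}}{5} \approx 17.527 i$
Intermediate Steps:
$o{\left(f \right)} = 3$ ($o{\left(f \right)} = 2 + \frac{f}{f} = 2 + 1 = 3$)
$A = - \frac{1516}{5}$ ($A = -2 - 6 \left(\frac{1}{2 + 3} + 50\right) = -2 - 6 \left(\frac{1}{5} + 50\right) = -2 - \frac{1506}{5} = - \frac{1516}{5} \approx -303.2$)
$\sqrt{C{\left(-4 \right)} + A} = \sqrt{-4 - \frac{1516}{5}} = \sqrt{- \frac{1536}{5}} = \frac{16 i \sqrt{30}}{5}$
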